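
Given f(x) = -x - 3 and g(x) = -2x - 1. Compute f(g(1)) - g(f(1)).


f(g(1)) = 0
g(f(1)) = 7
Difference = -7

-7


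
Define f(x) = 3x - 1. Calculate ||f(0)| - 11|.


f(0) = -1
|-1| = 1
|1 - 11| = 10

10


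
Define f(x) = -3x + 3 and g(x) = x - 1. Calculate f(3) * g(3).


f(3) = -6
g(3) = 2
Product = -12

-12


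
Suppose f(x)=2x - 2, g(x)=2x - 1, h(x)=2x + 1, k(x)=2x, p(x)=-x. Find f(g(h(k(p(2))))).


p(2) = -2
k(-2) = -4
h(-4) = -7
g(-7) = -15
f(-15) = -32

-32


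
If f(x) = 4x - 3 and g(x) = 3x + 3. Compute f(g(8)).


g(8) = 27
f(27) = 105

105


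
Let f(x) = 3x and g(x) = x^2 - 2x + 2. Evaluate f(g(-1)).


g(-1) = 5
f(5) = 15

15


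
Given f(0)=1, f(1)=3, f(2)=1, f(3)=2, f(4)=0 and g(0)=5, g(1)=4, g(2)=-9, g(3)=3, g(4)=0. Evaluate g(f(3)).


f(3) = 2
g(2) = -9

-9


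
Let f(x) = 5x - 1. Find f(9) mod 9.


f(9) = 44
44 mod 9 = 8

8


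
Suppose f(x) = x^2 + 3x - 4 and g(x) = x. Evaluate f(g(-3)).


g(-3) = -3
f(-3) = 1*(-3)^2 + 3*(-3) - 4 = -4

-4


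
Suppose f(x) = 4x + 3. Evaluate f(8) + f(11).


f(8) = 35
f(11) = 47
Sum = 82

82


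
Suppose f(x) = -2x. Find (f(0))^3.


f(0) = 0
(0)^3 = 0

0


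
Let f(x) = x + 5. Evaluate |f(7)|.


f(7) = 12
|12| = 12

12


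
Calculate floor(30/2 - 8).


30/2 = 15
15 - 8 = 7
floor(7) = 7

7


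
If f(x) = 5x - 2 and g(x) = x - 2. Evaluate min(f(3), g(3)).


f(3) = 13
g(3) = 1
min = 1

1


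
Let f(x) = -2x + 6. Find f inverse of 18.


Solve -2x + 6 = 18
x = (18 - 6) / (-2) = -6

-6


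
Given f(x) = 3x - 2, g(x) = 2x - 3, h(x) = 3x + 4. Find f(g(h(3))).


h(3) = 13
g(13) = 23
f(23) = 67

67


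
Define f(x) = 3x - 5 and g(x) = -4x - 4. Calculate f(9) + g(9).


f(9) = 22
g(9) = -40
Sum = -18

-18


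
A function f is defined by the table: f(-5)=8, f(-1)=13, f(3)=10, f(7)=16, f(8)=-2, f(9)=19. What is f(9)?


Reading from the table at x = 9

19


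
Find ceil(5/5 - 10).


-9


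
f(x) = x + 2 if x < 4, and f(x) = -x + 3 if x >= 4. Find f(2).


2 satisfies x < 4
f(2) = 4

4


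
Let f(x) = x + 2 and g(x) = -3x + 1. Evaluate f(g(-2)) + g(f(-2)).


10


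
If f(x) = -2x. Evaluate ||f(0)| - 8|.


8


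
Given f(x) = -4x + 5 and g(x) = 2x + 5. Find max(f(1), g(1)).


f(1) = 1
g(1) = 7
max = 7

7


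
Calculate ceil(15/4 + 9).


15/4 = 3.75
3.75 + 9 = 12.75
ceil(12.75) = 13

13


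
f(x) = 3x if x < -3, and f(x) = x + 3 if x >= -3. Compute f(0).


3


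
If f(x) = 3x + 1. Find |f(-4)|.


f(-4) = -11
|-11| = 11

11


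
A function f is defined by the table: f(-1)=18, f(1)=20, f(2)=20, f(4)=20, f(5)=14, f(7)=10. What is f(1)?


Reading from the table at x = 1

20


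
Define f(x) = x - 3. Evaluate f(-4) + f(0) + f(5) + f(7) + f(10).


f(-4) = -7
f(0) = -3
f(5) = 2
f(7) = 4
f(10) = 7
Sum = 3

3


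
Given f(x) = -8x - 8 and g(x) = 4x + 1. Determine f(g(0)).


-16


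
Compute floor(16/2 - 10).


16/2 = 8
8 - 10 = -2
floor(-2) = -2

-2


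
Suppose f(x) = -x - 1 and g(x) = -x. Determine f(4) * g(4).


f(4) = -5
g(4) = -4
Product = 20

20


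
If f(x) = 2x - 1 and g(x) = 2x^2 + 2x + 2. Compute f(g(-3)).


g(-3) = 14
f(14) = 27

27


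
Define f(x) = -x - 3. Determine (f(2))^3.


f(2) = -5
(-5)^3 = -125

-125


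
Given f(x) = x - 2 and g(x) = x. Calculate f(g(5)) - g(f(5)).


0


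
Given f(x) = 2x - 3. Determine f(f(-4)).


-25


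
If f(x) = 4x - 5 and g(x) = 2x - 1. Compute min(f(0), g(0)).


-5


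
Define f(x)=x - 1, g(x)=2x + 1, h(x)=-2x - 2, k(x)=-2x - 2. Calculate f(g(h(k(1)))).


k(1) = -4
h(-4) = 6
g(6) = 13
f(13) = 12

12


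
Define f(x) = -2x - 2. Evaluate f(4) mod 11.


f(4) = -10
-10 mod 11 = 1

1


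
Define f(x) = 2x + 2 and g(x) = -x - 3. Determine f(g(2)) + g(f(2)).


-17


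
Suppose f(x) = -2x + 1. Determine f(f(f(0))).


f(0) = 1
f(1) = -1
f(-1) = 3

3


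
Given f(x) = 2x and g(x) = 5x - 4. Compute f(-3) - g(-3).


f(-3) = -6
g(-3) = -19
Difference = 13

13


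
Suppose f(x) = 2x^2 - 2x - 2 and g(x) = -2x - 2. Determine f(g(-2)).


g(-2) = 2
f(2) = 2*(2)^2 - 2*(2) - 2 = 2

2


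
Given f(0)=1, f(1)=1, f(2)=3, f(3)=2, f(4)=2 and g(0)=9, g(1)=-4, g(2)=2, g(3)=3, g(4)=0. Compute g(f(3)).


f(3) = 2
g(2) = 2

2


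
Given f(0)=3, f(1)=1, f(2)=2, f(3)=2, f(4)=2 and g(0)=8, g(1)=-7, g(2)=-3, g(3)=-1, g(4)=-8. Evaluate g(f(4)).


f(4) = 2
g(2) = -3

-3


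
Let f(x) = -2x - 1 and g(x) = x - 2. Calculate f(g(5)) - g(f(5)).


f(g(5)) = -7
g(f(5)) = -13
Difference = 6

6


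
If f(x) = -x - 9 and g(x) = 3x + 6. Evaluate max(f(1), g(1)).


f(1) = -10
g(1) = 9
max = 9

9


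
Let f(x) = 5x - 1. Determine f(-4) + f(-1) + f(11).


f(-4) = -21
f(-1) = -6
f(11) = 54
Sum = 27

27


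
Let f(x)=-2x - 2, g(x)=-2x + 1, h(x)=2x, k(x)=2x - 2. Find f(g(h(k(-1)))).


k(-1) = -4
h(-4) = -8
g(-8) = 17
f(17) = -36

-36


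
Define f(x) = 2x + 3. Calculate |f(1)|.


f(1) = 5
|5| = 5

5


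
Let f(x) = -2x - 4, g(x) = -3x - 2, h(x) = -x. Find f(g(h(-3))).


h(-3) = 3
g(3) = -11
f(-11) = 18

18


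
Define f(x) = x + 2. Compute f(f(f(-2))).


f(-2) = 0
f(0) = 2
f(2) = 4

4


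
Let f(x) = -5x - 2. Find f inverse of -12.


Solve -5x - 2 = -12
x = (-12 + 2) / (-5) = 2

2


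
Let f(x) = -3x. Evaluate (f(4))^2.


f(4) = -12
(-12)^2 = 144

144


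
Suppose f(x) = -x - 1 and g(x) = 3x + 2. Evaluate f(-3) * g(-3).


-14


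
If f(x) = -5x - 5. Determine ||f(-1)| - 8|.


f(-1) = 0
|0| = 0
|0 - 8| = 8

8


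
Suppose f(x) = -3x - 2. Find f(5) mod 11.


f(5) = -17
-17 mod 11 = 5

5


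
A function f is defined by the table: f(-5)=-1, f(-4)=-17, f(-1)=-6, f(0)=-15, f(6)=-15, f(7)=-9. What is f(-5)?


-1


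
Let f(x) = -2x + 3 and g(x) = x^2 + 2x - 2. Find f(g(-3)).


g(-3) = 1
f(1) = 1

1


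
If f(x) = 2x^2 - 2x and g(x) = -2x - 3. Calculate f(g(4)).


264


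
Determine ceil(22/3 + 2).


22/3 = 7.3333
7.3333 + 2 = 9.3333
ceil(9.3333) = 10

10


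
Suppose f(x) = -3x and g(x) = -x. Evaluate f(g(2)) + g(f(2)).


f(g(2)) = 6
g(f(2)) = 6
Sum = 12

12


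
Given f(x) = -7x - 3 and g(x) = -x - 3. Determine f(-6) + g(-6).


f(-6) = 39
g(-6) = 3
Sum = 42

42


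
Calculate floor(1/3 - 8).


1/3 = 0.3333
0.3333 - 8 = -7.6667
floor(-7.6667) = -8

-8


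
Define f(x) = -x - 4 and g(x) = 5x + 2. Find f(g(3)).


g(3) = 17
f(17) = -21

-21


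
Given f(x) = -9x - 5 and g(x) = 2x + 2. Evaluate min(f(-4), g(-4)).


f(-4) = 31
g(-4) = -6
min = -6

-6


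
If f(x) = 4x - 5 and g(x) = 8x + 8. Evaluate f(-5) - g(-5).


f(-5) = -25
g(-5) = -32
Difference = 7

7


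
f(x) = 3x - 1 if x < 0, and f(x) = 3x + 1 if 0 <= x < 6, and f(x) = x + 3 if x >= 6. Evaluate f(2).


2 satisfies 0 <= x < 6
f(2) = 7

7


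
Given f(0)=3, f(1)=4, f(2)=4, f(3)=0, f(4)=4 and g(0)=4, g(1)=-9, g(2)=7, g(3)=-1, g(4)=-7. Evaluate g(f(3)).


f(3) = 0
g(0) = 4

4


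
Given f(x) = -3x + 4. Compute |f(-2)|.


f(-2) = 10
|10| = 10

10


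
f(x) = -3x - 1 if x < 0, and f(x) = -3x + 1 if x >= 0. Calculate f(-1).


2


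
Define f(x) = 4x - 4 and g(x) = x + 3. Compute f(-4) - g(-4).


f(-4) = -20
g(-4) = -1
Difference = -19

-19


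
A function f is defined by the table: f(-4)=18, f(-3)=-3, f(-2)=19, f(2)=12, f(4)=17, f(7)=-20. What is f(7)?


-20


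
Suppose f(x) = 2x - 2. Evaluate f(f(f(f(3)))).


18


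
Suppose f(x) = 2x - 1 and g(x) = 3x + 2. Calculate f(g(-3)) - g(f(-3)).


f(g(-3)) = -15
g(f(-3)) = -19
Difference = 4

4


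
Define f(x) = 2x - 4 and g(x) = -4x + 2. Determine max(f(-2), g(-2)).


f(-2) = -8
g(-2) = 10
max = 10

10


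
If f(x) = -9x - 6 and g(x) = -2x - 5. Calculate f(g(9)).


g(9) = -23
f(-23) = 201

201


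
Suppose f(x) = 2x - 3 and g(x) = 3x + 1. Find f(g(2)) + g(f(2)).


15


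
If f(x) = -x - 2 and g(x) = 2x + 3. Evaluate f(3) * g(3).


f(3) = -5
g(3) = 9
Product = -45

-45


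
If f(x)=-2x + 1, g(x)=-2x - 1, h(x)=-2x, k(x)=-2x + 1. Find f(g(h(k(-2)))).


k(-2) = 5
h(5) = -10
g(-10) = 19
f(19) = -37

-37


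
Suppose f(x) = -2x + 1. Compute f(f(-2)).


f(-2) = 5
f(5) = -9

-9


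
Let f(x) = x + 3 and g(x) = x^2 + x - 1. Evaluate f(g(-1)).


g(-1) = -1
f(-1) = 2

2


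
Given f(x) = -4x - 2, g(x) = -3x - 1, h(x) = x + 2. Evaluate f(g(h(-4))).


h(-4) = -2
g(-2) = 5
f(5) = -22

-22


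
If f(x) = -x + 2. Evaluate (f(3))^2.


f(3) = -1
(-1)^2 = 1

1


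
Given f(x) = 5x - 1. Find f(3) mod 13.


1


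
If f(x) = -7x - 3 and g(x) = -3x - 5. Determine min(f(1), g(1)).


f(1) = -10
g(1) = -8
min = -10

-10


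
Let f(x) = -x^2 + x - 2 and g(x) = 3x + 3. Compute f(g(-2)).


g(-2) = -3
f(-3) = (-1)*(-3)^2 + 1*(-3) - 2 = -14

-14


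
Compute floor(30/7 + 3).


30/7 = 4.2857
4.2857 + 3 = 7.2857
floor(7.2857) = 7

7


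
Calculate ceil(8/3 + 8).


8/3 = 2.6667
2.6667 + 8 = 10.6667
ceil(10.6667) = 11

11


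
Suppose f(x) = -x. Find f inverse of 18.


-18


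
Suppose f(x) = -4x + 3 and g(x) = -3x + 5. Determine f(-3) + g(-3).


f(-3) = 15
g(-3) = 14
Sum = 29

29


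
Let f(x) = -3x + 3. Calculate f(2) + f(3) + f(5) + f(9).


f(2) = -3
f(3) = -6
f(5) = -12
f(9) = -24
Sum = -45

-45


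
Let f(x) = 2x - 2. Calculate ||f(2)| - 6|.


f(2) = 2
|2| = 2
|2 - 6| = 4

4


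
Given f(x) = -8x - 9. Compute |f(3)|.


f(3) = -33
|-33| = 33

33


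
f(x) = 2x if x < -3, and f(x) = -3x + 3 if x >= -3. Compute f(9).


9 satisfies x >= -3
f(9) = -24

-24


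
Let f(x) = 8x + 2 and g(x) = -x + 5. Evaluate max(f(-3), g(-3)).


f(-3) = -22
g(-3) = 8
max = 8

8


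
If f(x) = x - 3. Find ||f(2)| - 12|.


f(2) = -1
|-1| = 1
|1 - 12| = 11

11


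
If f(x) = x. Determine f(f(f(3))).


f(3) = 3
f(3) = 3
f(3) = 3

3


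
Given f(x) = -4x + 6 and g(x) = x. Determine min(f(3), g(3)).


f(3) = -6
g(3) = 3
min = -6

-6


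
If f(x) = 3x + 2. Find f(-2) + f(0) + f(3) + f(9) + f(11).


73


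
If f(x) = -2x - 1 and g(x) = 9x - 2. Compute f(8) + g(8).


53


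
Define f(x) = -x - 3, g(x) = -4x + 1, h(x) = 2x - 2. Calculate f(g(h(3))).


h(3) = 4
g(4) = -15
f(-15) = 12

12


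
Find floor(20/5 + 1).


20/5 = 4
4 + 1 = 5
floor(5) = 5

5


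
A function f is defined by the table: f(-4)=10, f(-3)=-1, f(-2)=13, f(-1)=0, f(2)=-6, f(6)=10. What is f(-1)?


Reading from the table at x = -1

0


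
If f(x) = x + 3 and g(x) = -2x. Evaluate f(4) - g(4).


15


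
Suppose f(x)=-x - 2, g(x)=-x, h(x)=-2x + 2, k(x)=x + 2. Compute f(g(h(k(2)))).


k(2) = 4
h(4) = -6
g(-6) = 6
f(6) = -8

-8


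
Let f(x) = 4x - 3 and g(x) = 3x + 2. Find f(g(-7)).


g(-7) = -19
f(-19) = -79

-79


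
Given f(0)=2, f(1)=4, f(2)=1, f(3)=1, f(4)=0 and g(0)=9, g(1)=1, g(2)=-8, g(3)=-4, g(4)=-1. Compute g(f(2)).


1


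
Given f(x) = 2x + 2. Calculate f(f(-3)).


f(-3) = -4
f(-4) = -6

-6


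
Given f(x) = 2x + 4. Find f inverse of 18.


Solve 2x + 4 = 18
x = (18 - 4) / 2 = 7

7


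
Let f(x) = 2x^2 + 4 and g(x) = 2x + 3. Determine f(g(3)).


g(3) = 9
f(9) = 2*(9)^2 + 4 = 166

166


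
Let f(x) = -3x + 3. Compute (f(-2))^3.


f(-2) = 9
(9)^3 = 729

729


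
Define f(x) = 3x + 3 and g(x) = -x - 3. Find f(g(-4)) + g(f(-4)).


f(g(-4)) = 6
g(f(-4)) = 6
Sum = 12

12


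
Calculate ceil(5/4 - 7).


5/4 = 1.25
1.25 - 7 = -5.75
ceil(-5.75) = -5

-5


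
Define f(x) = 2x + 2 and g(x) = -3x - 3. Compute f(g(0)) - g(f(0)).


f(g(0)) = -4
g(f(0)) = -9
Difference = 5

5


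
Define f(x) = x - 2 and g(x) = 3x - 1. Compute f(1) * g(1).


-2


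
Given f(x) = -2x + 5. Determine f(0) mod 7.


f(0) = 5
5 mod 7 = 5

5


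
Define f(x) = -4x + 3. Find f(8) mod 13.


f(8) = -29
-29 mod 13 = 10

10


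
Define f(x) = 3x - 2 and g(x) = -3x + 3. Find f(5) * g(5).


f(5) = 13
g(5) = -12
Product = -156

-156


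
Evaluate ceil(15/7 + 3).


15/7 = 2.1429
2.1429 + 3 = 5.1429
ceil(5.1429) = 6

6


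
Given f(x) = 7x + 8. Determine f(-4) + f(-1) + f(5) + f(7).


f(-4) = -20
f(-1) = 1
f(5) = 43
f(7) = 57
Sum = 81

81


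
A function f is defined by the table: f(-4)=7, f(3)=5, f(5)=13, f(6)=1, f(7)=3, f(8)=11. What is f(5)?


Reading from the table at x = 5

13


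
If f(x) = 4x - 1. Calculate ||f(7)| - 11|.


f(7) = 27
|27| = 27
|27 - 11| = 16

16


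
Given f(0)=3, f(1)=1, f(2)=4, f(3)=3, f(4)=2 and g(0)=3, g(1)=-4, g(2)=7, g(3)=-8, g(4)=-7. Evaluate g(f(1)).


-4


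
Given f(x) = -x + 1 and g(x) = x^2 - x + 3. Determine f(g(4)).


g(4) = 15
f(15) = -14

-14


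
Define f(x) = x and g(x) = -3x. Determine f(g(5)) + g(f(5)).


f(g(5)) = -15
g(f(5)) = -15
Sum = -30

-30


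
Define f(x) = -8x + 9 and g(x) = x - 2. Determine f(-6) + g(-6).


f(-6) = 57
g(-6) = -8
Sum = 49

49


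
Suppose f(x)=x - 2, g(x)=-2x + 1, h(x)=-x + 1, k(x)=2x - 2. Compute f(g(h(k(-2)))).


k(-2) = -6
h(-6) = 7
g(7) = -13
f(-13) = -15

-15


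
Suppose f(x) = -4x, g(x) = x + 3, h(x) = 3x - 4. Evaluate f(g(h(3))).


h(3) = 5
g(5) = 8
f(8) = -32

-32


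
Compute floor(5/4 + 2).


3


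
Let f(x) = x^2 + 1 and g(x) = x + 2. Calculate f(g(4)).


37


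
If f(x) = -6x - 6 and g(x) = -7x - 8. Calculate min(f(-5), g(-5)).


f(-5) = 24
g(-5) = 27
min = 24

24


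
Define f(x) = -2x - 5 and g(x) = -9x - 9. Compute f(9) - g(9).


f(9) = -23
g(9) = -90
Difference = 67

67


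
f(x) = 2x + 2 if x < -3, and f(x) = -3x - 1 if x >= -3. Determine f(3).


3 satisfies x >= -3
f(3) = -10

-10


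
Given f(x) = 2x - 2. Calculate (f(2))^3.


f(2) = 2
(2)^3 = 8

8


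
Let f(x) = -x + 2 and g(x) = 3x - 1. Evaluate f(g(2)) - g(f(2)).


f(g(2)) = -3
g(f(2)) = -1
Difference = -2

-2


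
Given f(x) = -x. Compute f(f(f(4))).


-4


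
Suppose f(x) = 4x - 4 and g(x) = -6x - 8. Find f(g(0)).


g(0) = -8
f(-8) = -36

-36


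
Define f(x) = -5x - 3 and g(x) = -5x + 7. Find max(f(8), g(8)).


f(8) = -43
g(8) = -33
max = -33

-33


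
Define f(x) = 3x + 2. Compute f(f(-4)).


f(-4) = -10
f(-10) = -28

-28


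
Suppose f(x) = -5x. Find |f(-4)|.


f(-4) = 20
|20| = 20

20


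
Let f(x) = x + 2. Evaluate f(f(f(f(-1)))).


7


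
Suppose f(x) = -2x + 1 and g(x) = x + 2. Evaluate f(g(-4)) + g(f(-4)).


f(g(-4)) = 5
g(f(-4)) = 11
Sum = 16

16


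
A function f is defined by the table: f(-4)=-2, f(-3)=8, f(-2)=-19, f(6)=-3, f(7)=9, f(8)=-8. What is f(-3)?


Reading from the table at x = -3

8


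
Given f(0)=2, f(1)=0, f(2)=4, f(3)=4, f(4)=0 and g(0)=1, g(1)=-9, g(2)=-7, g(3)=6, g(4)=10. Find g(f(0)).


-7


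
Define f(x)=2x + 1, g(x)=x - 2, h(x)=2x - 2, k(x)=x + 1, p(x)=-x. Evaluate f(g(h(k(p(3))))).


-15


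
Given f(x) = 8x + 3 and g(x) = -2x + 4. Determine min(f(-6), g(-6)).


f(-6) = -45
g(-6) = 16
min = -45

-45


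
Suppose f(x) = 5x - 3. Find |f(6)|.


f(6) = 27
|27| = 27

27


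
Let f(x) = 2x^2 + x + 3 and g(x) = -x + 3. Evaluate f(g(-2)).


g(-2) = 5
f(5) = 2*(5)^2 + 1*(5) + 3 = 58

58


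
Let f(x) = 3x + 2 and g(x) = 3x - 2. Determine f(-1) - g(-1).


4


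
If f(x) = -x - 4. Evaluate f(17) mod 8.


f(17) = -21
-21 mod 8 = 3

3


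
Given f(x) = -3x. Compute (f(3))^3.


f(3) = -9
(-9)^3 = -729

-729


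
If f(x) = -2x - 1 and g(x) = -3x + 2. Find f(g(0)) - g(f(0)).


f(g(0)) = -5
g(f(0)) = 5
Difference = -10

-10


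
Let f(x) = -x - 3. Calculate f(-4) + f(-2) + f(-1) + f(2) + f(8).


f(-4) = 1
f(-2) = -1
f(-1) = -2
f(2) = -5
f(8) = -11
Sum = -18

-18


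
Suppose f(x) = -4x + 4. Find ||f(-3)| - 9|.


f(-3) = 16
|16| = 16
|16 - 9| = 7

7


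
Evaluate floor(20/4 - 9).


20/4 = 5
5 - 9 = -4
floor(-4) = -4

-4


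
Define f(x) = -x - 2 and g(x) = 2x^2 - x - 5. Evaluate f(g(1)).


g(1) = -4
f(-4) = 2

2


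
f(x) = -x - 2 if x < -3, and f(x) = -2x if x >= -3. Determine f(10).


-20


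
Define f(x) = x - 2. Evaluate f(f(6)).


f(6) = 4
f(4) = 2

2


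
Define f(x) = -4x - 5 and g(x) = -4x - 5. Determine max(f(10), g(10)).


-45


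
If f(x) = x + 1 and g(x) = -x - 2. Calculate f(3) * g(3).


f(3) = 4
g(3) = -5
Product = -20

-20


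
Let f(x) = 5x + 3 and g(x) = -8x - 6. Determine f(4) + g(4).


f(4) = 23
g(4) = -38
Sum = -15

-15


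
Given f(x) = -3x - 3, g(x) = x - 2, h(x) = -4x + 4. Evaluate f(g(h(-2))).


h(-2) = 12
g(12) = 10
f(10) = -33

-33


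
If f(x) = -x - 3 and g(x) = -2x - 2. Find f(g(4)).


g(4) = -10
f(-10) = 7

7


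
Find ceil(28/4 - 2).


28/4 = 7
7 - 2 = 5
ceil(5) = 5

5


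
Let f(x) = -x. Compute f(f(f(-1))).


f(-1) = 1
f(1) = -1
f(-1) = 1

1


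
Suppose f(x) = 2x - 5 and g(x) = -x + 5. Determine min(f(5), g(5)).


f(5) = 5
g(5) = 0
min = 0

0


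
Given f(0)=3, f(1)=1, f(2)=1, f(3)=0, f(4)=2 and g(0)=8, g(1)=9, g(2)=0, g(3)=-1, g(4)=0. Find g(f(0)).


f(0) = 3
g(3) = -1

-1


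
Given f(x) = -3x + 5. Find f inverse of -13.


Solve -3x + 5 = -13
x = (-13 - 5) / (-3) = 6

6


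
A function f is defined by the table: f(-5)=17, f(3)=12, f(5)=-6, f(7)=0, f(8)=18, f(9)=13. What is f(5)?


Reading from the table at x = 5

-6


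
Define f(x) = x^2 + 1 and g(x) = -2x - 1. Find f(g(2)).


g(2) = -5
f(-5) = 1*(-5)^2 + 1 = 26

26


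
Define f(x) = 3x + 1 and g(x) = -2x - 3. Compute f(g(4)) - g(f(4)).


f(g(4)) = -32
g(f(4)) = -29
Difference = -3

-3


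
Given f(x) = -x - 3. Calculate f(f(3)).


f(3) = -6
f(-6) = 3

3


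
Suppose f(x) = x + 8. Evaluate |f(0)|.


f(0) = 8
|8| = 8

8


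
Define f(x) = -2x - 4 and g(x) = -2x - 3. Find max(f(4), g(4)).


f(4) = -12
g(4) = -11
max = -11

-11


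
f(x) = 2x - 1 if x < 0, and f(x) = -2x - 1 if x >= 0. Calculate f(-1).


-3


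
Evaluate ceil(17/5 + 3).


17/5 = 3.4
3.4 + 3 = 6.4
ceil(6.4) = 7

7


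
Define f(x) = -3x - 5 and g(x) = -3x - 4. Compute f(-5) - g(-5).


-1


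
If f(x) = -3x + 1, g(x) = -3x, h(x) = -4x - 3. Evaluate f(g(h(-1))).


10


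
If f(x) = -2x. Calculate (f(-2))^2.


f(-2) = 4
(4)^2 = 16

16


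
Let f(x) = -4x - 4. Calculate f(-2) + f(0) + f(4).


f(-2) = 4
f(0) = -4
f(4) = -20
Sum = -20

-20


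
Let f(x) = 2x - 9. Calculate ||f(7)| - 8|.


3


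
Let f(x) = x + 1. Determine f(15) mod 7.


f(15) = 16
16 mod 7 = 2

2


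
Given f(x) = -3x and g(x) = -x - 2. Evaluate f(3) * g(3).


f(3) = -9
g(3) = -5
Product = 45

45


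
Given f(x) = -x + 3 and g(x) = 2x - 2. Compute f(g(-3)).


11


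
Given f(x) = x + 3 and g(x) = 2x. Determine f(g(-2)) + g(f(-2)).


f(g(-2)) = -1
g(f(-2)) = 2
Sum = 1

1


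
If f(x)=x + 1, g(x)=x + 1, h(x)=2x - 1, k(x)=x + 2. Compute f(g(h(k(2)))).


9


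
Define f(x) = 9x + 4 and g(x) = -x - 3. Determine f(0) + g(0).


f(0) = 4
g(0) = -3
Sum = 1

1


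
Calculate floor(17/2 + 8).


17/2 = 8.5
8.5 + 8 = 16.5
floor(16.5) = 16

16


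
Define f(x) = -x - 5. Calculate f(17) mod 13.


f(17) = -22
-22 mod 13 = 4

4


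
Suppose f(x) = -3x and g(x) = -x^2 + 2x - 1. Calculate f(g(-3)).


g(-3) = -16
f(-16) = 48

48


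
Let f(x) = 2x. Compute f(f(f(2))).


f(2) = 4
f(4) = 8
f(8) = 16

16


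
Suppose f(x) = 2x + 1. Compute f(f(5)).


f(5) = 11
f(11) = 23

23


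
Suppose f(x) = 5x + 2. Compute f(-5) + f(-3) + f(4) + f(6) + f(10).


f(-5) = -23
f(-3) = -13
f(4) = 22
f(6) = 32
f(10) = 52
Sum = 70

70


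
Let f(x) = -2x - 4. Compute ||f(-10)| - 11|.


f(-10) = 16
|16| = 16
|16 - 11| = 5

5


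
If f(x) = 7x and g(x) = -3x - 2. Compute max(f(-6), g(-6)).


16


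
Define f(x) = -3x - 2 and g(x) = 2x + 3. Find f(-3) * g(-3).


f(-3) = 7
g(-3) = -3
Product = -21

-21


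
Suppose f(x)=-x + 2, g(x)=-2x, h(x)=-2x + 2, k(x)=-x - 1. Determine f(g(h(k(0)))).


k(0) = -1
h(-1) = 4
g(4) = -8
f(-8) = 10

10


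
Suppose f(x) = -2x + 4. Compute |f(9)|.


f(9) = -14
|-14| = 14

14


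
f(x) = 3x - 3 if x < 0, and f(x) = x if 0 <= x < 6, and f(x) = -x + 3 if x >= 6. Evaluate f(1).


1 satisfies 0 <= x < 6
f(1) = 1

1


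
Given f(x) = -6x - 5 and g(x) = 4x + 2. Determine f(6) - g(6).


f(6) = -41
g(6) = 26
Difference = -67

-67


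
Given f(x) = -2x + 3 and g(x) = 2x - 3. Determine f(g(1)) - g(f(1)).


f(g(1)) = 5
g(f(1)) = -1
Difference = 6

6


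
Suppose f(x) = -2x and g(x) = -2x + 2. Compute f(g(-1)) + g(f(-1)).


f(g(-1)) = -8
g(f(-1)) = -2
Sum = -10

-10


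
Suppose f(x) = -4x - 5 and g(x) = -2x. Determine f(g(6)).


g(6) = -12
f(-12) = 43

43


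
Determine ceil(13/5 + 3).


13/5 = 2.6
2.6 + 3 = 5.6
ceil(5.6) = 6

6


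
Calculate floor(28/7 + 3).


28/7 = 4
4 + 3 = 7
floor(7) = 7

7


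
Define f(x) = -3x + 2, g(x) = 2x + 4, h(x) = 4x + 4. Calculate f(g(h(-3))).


h(-3) = -8
g(-8) = -12
f(-12) = 38

38


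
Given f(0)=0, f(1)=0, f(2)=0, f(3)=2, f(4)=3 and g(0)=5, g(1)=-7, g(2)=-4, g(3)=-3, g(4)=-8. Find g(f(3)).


-4


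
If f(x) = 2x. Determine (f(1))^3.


f(1) = 2
(2)^3 = 8

8


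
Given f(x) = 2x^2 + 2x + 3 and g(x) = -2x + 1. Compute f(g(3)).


g(3) = -5
f(-5) = 2*(-5)^2 + 2*(-5) + 3 = 43

43


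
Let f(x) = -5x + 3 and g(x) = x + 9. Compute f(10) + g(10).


-28


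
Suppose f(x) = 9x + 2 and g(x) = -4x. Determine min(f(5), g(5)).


-20


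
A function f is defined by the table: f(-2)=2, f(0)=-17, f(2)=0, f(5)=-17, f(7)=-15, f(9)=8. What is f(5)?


Reading from the table at x = 5

-17


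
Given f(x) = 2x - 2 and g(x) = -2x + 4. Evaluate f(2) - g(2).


f(2) = 2
g(2) = 0
Difference = 2

2


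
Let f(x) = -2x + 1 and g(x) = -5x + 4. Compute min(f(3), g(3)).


-11


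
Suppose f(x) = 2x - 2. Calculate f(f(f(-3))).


f(-3) = -8
f(-8) = -18
f(-18) = -38

-38


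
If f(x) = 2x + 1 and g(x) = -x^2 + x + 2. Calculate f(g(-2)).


g(-2) = -4
f(-4) = -7

-7


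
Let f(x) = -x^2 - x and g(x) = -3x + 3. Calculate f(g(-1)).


-42


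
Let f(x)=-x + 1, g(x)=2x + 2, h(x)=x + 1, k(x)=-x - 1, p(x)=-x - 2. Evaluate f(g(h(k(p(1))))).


p(1) = -3
k(-3) = 2
h(2) = 3
g(3) = 8
f(8) = -7

-7


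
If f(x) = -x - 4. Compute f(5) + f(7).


-20


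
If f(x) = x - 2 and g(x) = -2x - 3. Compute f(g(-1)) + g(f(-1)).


0


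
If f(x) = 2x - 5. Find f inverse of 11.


Solve 2x - 5 = 11
x = (11 + 5) / 2 = 8

8


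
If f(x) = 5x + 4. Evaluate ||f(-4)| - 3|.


13


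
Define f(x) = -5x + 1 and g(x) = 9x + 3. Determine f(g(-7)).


301


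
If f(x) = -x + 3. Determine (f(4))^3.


f(4) = -1
(-1)^3 = -1

-1


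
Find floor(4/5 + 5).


4/5 = 0.8
0.8 + 5 = 5.8
floor(5.8) = 5

5


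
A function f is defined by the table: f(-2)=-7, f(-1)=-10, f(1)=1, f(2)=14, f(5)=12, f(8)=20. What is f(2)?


Reading from the table at x = 2

14


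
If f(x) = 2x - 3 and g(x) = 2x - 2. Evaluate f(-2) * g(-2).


f(-2) = -7
g(-2) = -6
Product = 42

42


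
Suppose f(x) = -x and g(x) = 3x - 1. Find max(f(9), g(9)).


f(9) = -9
g(9) = 26
max = 26

26


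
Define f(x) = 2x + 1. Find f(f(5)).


23


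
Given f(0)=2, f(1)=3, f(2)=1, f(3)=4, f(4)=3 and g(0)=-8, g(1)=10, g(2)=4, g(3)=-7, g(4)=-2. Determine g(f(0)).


f(0) = 2
g(2) = 4

4


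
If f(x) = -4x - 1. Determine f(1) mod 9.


f(1) = -5
-5 mod 9 = 4

4


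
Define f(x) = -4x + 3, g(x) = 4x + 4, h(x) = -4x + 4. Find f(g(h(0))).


h(0) = 4
g(4) = 20
f(20) = -77

-77


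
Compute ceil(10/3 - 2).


2


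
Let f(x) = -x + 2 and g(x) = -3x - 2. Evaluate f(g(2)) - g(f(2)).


f(g(2)) = 10
g(f(2)) = -2
Difference = 12

12


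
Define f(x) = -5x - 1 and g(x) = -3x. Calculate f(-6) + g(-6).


f(-6) = 29
g(-6) = 18
Sum = 47

47


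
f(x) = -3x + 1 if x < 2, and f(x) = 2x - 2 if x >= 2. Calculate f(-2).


-2 satisfies x < 2
f(-2) = 7

7


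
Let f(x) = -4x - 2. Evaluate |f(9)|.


f(9) = -38
|-38| = 38

38


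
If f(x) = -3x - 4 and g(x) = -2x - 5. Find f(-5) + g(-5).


f(-5) = 11
g(-5) = 5
Sum = 16

16


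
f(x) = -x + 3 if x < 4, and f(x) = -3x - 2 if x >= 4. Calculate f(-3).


-3 satisfies x < 4
f(-3) = 6

6


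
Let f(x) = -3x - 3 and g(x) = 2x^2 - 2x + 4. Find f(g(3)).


g(3) = 16
f(16) = -51

-51


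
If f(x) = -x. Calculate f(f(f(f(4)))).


f(4) = -4
f(-4) = 4
f(4) = -4
f(-4) = 4

4


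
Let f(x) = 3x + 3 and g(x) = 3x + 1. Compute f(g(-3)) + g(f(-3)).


f(g(-3)) = -21
g(f(-3)) = -17
Sum = -38

-38


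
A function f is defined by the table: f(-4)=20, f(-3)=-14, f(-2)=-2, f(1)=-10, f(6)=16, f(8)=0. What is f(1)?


Reading from the table at x = 1

-10


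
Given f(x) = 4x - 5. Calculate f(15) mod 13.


3


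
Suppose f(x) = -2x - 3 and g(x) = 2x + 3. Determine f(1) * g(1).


f(1) = -5
g(1) = 5
Product = -25

-25


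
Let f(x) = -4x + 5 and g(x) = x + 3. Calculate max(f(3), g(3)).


f(3) = -7
g(3) = 6
max = 6

6


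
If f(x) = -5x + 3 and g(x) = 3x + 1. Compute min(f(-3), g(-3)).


f(-3) = 18
g(-3) = -8
min = -8

-8


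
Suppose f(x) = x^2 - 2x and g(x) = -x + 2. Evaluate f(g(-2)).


g(-2) = 4
f(4) = 1*(4)^2 - 2*(4) = 8

8


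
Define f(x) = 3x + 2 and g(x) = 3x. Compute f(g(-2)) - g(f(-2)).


f(g(-2)) = -16
g(f(-2)) = -12
Difference = -4

-4


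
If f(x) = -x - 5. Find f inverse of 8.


Solve -x - 5 = 8
x = (8 + 5) / (-1) = -13

-13


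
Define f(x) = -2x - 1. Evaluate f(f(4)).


f(4) = -9
f(-9) = 17

17


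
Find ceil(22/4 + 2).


22/4 = 5.5
5.5 + 2 = 7.5
ceil(7.5) = 8

8


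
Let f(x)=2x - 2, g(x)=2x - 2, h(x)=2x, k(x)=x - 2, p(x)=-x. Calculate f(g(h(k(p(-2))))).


p(-2) = 2
k(2) = 0
h(0) = 0
g(0) = -2
f(-2) = -6

-6


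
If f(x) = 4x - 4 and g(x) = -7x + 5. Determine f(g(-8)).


g(-8) = 61
f(61) = 240

240


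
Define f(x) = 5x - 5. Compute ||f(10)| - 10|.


f(10) = 45
|45| = 45
|45 - 10| = 35

35


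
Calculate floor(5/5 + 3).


5/5 = 1
1 + 3 = 4
floor(4) = 4

4


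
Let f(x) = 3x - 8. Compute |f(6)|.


f(6) = 10
|10| = 10

10


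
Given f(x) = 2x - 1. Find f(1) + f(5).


f(1) = 1
f(5) = 9
Sum = 10

10


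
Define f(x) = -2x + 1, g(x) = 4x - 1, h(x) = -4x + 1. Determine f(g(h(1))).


h(1) = -3
g(-3) = -13
f(-13) = 27

27


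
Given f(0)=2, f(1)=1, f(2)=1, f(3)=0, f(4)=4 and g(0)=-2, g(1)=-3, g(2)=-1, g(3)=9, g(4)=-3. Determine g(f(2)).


f(2) = 1
g(1) = -3

-3


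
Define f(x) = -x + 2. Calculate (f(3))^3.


f(3) = -1
(-1)^3 = -1

-1


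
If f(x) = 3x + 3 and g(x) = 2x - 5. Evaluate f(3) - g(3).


f(3) = 12
g(3) = 1
Difference = 11

11


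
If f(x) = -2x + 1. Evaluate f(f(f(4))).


f(4) = -7
f(-7) = 15
f(15) = -29

-29


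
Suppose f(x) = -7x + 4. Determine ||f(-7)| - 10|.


f(-7) = 53
|53| = 53
|53 - 10| = 43

43


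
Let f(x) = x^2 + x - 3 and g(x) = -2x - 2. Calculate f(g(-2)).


g(-2) = 2
f(2) = 1*(2)^2 + 1*(2) - 3 = 3

3


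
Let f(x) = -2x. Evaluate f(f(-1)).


f(-1) = 2
f(2) = -4

-4


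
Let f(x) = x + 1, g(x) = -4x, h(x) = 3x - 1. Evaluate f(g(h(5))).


h(5) = 14
g(14) = -56
f(-56) = -55

-55


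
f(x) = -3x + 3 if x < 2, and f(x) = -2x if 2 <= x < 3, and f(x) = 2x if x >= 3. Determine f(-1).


-1 satisfies x < 2
f(-1) = 6

6


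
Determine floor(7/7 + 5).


7/7 = 1
1 + 5 = 6
floor(6) = 6

6


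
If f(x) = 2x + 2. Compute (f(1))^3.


f(1) = 4
(4)^3 = 64

64


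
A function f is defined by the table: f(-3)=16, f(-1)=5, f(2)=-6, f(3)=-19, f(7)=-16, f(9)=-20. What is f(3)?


Reading from the table at x = 3

-19


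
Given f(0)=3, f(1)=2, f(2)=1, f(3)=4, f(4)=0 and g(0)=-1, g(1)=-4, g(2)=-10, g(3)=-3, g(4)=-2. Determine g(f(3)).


f(3) = 4
g(4) = -2

-2


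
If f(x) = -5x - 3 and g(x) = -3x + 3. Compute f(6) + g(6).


f(6) = -33
g(6) = -15
Sum = -48

-48


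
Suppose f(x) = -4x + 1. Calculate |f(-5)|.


f(-5) = 21
|21| = 21

21


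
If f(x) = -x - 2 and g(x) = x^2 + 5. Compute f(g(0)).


g(0) = 5
f(5) = -7

-7


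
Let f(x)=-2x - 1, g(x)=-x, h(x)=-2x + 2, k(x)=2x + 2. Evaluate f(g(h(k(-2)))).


k(-2) = -2
h(-2) = 6
g(6) = -6
f(-6) = 11

11


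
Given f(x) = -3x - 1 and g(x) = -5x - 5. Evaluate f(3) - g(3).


f(3) = -10
g(3) = -20
Difference = 10

10


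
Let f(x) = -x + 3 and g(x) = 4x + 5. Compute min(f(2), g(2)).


f(2) = 1
g(2) = 13
min = 1

1


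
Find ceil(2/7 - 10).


2/7 = 0.2857
0.2857 - 10 = -9.7143
ceil(-9.7143) = -9

-9


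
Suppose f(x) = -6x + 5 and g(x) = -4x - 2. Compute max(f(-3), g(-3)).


23


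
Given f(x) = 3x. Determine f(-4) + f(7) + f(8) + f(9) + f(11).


f(-4) = -12
f(7) = 21
f(8) = 24
f(9) = 27
f(11) = 33
Sum = 93

93


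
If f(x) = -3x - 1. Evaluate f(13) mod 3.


f(13) = -40
-40 mod 3 = 2

2


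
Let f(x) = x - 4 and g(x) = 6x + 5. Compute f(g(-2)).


g(-2) = -7
f(-7) = -11

-11


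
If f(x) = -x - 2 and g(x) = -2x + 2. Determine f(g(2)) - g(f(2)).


f(g(2)) = 0
g(f(2)) = 10
Difference = -10

-10


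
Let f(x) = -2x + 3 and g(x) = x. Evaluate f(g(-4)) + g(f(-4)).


f(g(-4)) = 11
g(f(-4)) = 11
Sum = 22

22


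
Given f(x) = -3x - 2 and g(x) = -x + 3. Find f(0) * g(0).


f(0) = -2
g(0) = 3
Product = -6

-6


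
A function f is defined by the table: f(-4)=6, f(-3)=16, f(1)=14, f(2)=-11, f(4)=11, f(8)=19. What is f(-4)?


Reading from the table at x = -4

6


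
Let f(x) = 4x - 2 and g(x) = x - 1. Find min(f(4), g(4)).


f(4) = 14
g(4) = 3
min = 3

3


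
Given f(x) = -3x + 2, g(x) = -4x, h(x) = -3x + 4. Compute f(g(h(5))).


h(5) = -11
g(-11) = 44
f(44) = -130

-130


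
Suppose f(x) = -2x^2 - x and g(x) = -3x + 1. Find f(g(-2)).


g(-2) = 7
f(7) = (-2)*(7)^2 - 1*(7) = -105

-105


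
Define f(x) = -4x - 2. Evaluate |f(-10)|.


f(-10) = 38
|38| = 38

38


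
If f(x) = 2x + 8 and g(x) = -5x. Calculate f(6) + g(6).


f(6) = 20
g(6) = -30
Sum = -10

-10


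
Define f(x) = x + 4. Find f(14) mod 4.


f(14) = 18
18 mod 4 = 2

2


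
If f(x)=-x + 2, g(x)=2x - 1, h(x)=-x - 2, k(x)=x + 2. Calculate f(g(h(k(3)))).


k(3) = 5
h(5) = -7
g(-7) = -15
f(-15) = 17

17


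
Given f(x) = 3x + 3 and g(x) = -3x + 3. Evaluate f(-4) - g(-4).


-24


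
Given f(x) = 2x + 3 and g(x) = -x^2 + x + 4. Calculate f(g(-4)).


g(-4) = -16
f(-16) = -29

-29


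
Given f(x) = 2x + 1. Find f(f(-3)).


f(-3) = -5
f(-5) = -9

-9


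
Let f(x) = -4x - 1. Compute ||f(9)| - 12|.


f(9) = -37
|-37| = 37
|37 - 12| = 25

25


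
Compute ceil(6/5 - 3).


6/5 = 1.2
1.2 - 3 = -1.8
ceil(-1.8) = -1

-1


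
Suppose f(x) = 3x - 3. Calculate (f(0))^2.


f(0) = -3
(-3)^2 = 9

9


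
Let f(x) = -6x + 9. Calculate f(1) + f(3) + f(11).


f(1) = 3
f(3) = -9
f(11) = -57
Sum = -63

-63


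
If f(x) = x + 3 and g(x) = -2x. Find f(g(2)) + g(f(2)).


f(g(2)) = -1
g(f(2)) = -10
Sum = -11

-11


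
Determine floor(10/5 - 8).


10/5 = 2
2 - 8 = -6
floor(-6) = -6

-6


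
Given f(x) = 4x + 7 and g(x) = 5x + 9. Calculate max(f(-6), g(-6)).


f(-6) = -17
g(-6) = -21
max = -17

-17


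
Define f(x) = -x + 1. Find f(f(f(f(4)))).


f(4) = -3
f(-3) = 4
f(4) = -3
f(-3) = 4

4


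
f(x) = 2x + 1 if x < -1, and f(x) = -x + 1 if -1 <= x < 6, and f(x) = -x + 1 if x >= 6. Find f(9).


9 satisfies x >= 6
f(9) = -8

-8


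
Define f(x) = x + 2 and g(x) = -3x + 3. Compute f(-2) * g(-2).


0


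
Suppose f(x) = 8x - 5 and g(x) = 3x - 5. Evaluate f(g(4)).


g(4) = 7
f(7) = 51

51


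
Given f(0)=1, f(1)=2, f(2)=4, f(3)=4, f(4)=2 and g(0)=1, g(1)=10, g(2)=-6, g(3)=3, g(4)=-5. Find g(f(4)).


f(4) = 2
g(2) = -6

-6


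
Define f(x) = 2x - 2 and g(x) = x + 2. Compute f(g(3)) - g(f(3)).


f(g(3)) = 8
g(f(3)) = 6
Difference = 2

2


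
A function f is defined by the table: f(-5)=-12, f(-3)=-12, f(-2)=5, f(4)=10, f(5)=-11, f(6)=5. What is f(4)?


Reading from the table at x = 4

10


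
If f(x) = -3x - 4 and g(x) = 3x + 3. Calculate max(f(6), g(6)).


f(6) = -22
g(6) = 21
max = 21

21


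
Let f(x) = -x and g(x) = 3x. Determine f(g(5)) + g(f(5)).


f(g(5)) = -15
g(f(5)) = -15
Sum = -30

-30


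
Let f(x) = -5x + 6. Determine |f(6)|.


f(6) = -24
|-24| = 24

24


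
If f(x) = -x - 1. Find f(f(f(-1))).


f(-1) = 0
f(0) = -1
f(-1) = 0

0


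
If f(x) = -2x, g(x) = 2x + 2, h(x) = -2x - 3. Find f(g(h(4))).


h(4) = -11
g(-11) = -20
f(-20) = 40

40


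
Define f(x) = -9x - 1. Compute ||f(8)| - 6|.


f(8) = -73
|-73| = 73
|73 - 6| = 67

67


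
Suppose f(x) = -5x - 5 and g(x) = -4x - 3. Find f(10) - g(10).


f(10) = -55
g(10) = -43
Difference = -12

-12


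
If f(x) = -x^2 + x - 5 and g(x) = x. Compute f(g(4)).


g(4) = 4
f(4) = (-1)*(4)^2 + 1*(4) - 5 = -17

-17


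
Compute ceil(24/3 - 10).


24/3 = 8
8 - 10 = -2
ceil(-2) = -2

-2


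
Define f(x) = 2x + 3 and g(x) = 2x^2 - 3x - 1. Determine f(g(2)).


g(2) = 1
f(1) = 5

5


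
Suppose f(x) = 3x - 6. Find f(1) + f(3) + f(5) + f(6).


f(1) = -3
f(3) = 3
f(5) = 9
f(6) = 12
Sum = 21

21


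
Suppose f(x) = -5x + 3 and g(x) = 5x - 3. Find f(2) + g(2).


0


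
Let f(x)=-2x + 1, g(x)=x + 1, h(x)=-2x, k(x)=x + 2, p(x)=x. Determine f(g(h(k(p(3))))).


p(3) = 3
k(3) = 5
h(5) = -10
g(-10) = -9
f(-9) = 19

19


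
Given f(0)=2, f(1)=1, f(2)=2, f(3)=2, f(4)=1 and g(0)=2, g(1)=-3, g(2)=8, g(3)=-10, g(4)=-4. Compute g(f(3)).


f(3) = 2
g(2) = 8

8


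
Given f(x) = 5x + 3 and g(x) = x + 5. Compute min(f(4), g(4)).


9


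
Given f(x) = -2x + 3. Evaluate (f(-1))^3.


125


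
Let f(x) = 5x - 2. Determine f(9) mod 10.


3


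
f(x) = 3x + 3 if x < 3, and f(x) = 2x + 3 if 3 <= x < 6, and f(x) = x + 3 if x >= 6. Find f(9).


9 satisfies x >= 6
f(9) = 12

12


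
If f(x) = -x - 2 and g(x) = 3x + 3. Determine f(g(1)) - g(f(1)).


f(g(1)) = -8
g(f(1)) = -6
Difference = -2

-2


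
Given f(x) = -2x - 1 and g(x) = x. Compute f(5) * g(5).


f(5) = -11
g(5) = 5
Product = -55

-55


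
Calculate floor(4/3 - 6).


4/3 = 1.3333
1.3333 - 6 = -4.6667
floor(-4.6667) = -5

-5


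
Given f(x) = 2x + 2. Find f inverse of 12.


5


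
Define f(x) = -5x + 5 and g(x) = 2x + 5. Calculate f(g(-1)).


g(-1) = 3
f(3) = -10

-10


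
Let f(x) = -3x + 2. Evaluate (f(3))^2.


f(3) = -7
(-7)^2 = 49

49


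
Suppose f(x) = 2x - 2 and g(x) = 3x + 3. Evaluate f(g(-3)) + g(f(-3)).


f(g(-3)) = -14
g(f(-3)) = -21
Sum = -35

-35


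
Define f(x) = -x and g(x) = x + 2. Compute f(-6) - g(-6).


10


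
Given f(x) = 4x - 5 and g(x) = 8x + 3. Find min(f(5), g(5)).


f(5) = 15
g(5) = 43
min = 15

15


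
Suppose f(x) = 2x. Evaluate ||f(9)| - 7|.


11


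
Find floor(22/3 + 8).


22/3 = 7.3333
7.3333 + 8 = 15.3333
floor(15.3333) = 15

15


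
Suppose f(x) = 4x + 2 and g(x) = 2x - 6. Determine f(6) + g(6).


f(6) = 26
g(6) = 6
Sum = 32

32


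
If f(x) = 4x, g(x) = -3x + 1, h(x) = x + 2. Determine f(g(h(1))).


h(1) = 3
g(3) = -8
f(-8) = -32

-32


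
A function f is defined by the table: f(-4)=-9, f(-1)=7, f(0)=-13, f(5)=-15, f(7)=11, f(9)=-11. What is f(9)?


Reading from the table at x = 9

-11


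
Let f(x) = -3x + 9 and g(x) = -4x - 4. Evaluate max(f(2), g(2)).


f(2) = 3
g(2) = -12
max = 3

3


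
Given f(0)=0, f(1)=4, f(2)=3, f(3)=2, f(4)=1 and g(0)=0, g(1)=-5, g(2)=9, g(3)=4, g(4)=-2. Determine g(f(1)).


-2


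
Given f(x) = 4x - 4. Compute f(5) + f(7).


f(5) = 16
f(7) = 24
Sum = 40

40


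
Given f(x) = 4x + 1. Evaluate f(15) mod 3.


1


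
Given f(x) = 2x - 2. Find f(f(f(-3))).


-38


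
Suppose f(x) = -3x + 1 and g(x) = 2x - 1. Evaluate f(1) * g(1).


f(1) = -2
g(1) = 1
Product = -2

-2


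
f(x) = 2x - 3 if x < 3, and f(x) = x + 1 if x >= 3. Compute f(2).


2 satisfies x < 3
f(2) = 1

1


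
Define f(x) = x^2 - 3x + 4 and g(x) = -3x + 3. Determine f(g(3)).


g(3) = -6
f(-6) = 1*(-6)^2 - 3*(-6) + 4 = 58

58


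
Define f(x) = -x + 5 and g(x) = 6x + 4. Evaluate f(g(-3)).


19


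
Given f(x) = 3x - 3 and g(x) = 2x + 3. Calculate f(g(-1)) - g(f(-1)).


f(g(-1)) = 0
g(f(-1)) = -9
Difference = 9

9


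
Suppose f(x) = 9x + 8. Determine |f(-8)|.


f(-8) = -64
|-64| = 64

64


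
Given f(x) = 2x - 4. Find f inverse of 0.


Solve 2x - 4 = 0
x = (0 + 4) / 2 = 2

2


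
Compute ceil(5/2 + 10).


5/2 = 2.5
2.5 + 10 = 12.5
ceil(12.5) = 13

13


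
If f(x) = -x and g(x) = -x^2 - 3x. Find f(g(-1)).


g(-1) = 2
f(2) = -2

-2


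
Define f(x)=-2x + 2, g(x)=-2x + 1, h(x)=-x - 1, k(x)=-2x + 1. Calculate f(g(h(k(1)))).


k(1) = -1
h(-1) = 0
g(0) = 1
f(1) = 0

0


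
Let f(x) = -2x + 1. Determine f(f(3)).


f(3) = -5
f(-5) = 11

11


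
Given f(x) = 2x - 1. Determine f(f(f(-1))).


-15


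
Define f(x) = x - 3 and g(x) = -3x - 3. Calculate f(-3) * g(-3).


f(-3) = -6
g(-3) = 6
Product = -36

-36


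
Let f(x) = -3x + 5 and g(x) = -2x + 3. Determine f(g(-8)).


g(-8) = 19
f(19) = -52

-52


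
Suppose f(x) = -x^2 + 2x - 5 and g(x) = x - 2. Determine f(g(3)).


g(3) = 1
f(1) = (-1)*(1)^2 + 2*(1) - 5 = -4

-4


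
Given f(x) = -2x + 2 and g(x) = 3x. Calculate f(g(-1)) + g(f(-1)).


f(g(-1)) = 8
g(f(-1)) = 12
Sum = 20

20


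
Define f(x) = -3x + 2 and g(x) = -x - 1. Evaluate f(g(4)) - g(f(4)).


f(g(4)) = 17
g(f(4)) = 9
Difference = 8

8


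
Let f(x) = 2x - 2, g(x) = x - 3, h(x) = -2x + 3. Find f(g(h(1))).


h(1) = 1
g(1) = -2
f(-2) = -6

-6


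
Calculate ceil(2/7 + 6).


7


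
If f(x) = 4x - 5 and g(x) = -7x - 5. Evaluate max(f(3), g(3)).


f(3) = 7
g(3) = -26
max = 7

7


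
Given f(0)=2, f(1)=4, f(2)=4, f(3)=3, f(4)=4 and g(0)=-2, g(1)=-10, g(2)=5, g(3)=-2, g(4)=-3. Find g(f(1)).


f(1) = 4
g(4) = -3

-3


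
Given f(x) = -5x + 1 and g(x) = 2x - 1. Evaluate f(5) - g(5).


f(5) = -24
g(5) = 9
Difference = -33

-33


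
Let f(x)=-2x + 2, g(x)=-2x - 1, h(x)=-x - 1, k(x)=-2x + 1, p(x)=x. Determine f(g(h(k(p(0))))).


p(0) = 0
k(0) = 1
h(1) = -2
g(-2) = 3
f(3) = -4

-4


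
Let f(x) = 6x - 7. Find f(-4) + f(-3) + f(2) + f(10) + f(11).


f(-4) = -31
f(-3) = -25
f(2) = 5
f(10) = 53
f(11) = 59
Sum = 61

61


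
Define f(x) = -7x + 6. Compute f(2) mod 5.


f(2) = -8
-8 mod 5 = 2

2


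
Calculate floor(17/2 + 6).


17/2 = 8.5
8.5 + 6 = 14.5
floor(14.5) = 14

14


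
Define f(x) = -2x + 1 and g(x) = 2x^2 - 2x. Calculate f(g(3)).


g(3) = 12
f(12) = -23

-23
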